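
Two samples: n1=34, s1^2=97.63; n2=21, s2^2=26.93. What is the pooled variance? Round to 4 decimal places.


sp^2 = ((n1-1)*s1^2 + (n2-1)*s2^2)/(n1+n2-2)
(n1-1)*s1^2 = 33 * 97.63 = 3221.79
(n2-1)*s2^2 = 20 * 26.93 = 538.6
numerator = 3221.79 + 538.6 = 3760.39
n1+n2-2 = 53
sp^2 = 3760.39 / 53 = 376039/5300 ≈ 70.950755

70.9508


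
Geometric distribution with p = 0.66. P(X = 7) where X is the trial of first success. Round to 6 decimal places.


P = (1-p)^(k-1) * p
(1-p)^(k-1) = 0.34^6 ≈ 0.001544804
P = 0.001544804 * 0.66 ≈ 0.001019571

0.001020


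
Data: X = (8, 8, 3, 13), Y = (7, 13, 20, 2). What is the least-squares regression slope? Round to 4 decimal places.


b = sum((xi-xbar)(yi-ybar)) / sum((xi-xbar)^2)
n = 4, xbar = 32/4 = 8, ybar = 42/4 = 10.5
Sxy = sum((xi-xbar)(yi-ybar)) = -90
Sxx = sum((xi-xbar)^2) = 50
b = Sxy / Sxx = -1.8

-1.8000


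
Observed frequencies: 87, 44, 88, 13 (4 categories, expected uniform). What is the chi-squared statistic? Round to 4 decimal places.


chi2 = sum((O-E)^2/E), E = total/4
total = 232, E = 232/4 = 58
(87 - 58)^2 / 58 = 841 / 58 = 14.5
(44 - 58)^2 / 58 = 196 / 58 = 98/29 ≈ 3.379310
(88 - 58)^2 / 58 = 900 / 58 = 450/29 ≈ 15.517241
(13 - 58)^2 / 58 = 2025 / 58 = 2025/58 ≈ 34.913793
chi2 = 1981/29 ≈ 68.310345

68.3103


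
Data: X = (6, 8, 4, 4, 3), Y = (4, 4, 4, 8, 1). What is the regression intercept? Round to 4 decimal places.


a = ybar - b*xbar, where b = sum((xi-xbar)(yi-ybar)) / sum((xi-xbar)^2)
n = 5, xbar = 25/5 = 5, ybar = 21/5 = 4.2
Sxy = sum((xi-xbar)(yi-ybar)) = 2
Sxx = sum((xi-xbar)^2) = 16
b = Sxy / Sxx = 0.125
a = 4.2 - 0.125 * 5 = 3.575

3.5750


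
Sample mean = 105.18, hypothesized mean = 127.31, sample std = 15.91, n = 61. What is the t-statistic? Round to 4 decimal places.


t = (xbar - mu0) / (s/sqrt(n))
xbar - mu0 = 105.18 - 127.31 = -22.13
sqrt(61) ≈ 7.81024968
s/sqrt(n) = 15.91 / 7.81024968 ≈ 2.03706676
t = -22.13 / 2.03706676 ≈ -10.863660

-10.8637


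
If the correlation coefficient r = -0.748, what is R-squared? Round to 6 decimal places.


R^2 = r^2 = (-0.748)^2 = 0.559504

0.559504


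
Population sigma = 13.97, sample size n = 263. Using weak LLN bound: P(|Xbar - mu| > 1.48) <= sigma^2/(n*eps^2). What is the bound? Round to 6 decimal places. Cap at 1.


bound = min(1, sigma^2/(n*eps^2))
sigma^2 = 13.97^2 = 195.1609
n*eps^2 = 263 * 1.48^2 = 263 * 2.1904 = 576.0752
sigma^2/(n*eps^2) = 195.1609 / 576.0752 ≈ 0.33877678

0.338777


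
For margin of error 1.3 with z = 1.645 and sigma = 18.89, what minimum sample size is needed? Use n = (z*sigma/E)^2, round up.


z*sigma/E = 1.645 * 18.89 / 1.3 ≈ 23.903115
(z*sigma/E)^2 ≈ 571.358925
round up: n = 572

572


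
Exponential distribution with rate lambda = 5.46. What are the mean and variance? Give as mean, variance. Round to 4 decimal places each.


mean = 1/lam, var = 1/lam^2
mean = 1 / 5.46 = 50/273 ≈ 0.183150
lam^2 = 5.46^2 = 29.8116
var = 1 / 29.8116 ≈ 0.033544

0.1832, 0.0335


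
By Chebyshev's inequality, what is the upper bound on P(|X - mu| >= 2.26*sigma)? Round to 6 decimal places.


P <= 1/k^2
k^2 = 2.26^2 = 5.1076
1/k^2 = 1 / 5.1076 ≈ 0.19578667

0.195787


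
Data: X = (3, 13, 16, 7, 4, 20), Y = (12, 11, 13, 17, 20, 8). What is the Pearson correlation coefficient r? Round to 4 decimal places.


r = sum((xi-xbar)(yi-ybar)) / sqrt(sum((xi-xbar)^2) * sum((yi-ybar)^2))
n = 6, xbar = 63/6 = 10.5, ybar = 81/6 = 13.5
Sxy = sum((xi-xbar)(yi-ybar)) = -104.5
Sxx = sum((xi-xbar)^2) = 237.5
Syy = sum((yi-ybar)^2) = 93.5
sqrt(Sxx*Syy) ≈ 149.017616
r = Sxy / sqrt(Sxx*Syy) = -104.5 / 149.017616 ≈ -0.701259

-0.7013


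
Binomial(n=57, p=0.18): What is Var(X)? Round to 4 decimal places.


Var = n*p*(1-p) = 57 * 0.18 * 0.82 = 8.4132

8.4132


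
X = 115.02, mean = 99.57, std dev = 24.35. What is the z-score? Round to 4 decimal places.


z = (X - mu) / sigma
X - mu = 115.02 - 99.57 = 15.45
z = 15.45 / 24.35 = 309/487 ≈ 0.634497

0.6345


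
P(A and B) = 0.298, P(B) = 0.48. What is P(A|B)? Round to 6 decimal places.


P(A|B) = P(A and B) / P(B) = 0.298 / 0.48 = 149/240 ≈ 0.62083333

0.620833


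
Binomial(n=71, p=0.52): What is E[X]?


E[X] = n*p = 71 * 0.52 = 36.92

36.92


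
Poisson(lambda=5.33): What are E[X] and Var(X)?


E[X] = Var(X) = lambda = 5.33

5.33, 5.33


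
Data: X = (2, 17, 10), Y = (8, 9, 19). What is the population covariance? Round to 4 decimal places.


Cov = (1/n)*sum((xi-xbar)(yi-ybar))
n = 3, xbar = 29/3 ≈ 9.666667, ybar = 36/3 = 12
sum((xi-xbar)(yi-ybar)) = 11
Cov = 11 / 3 = 11/3 ≈ 3.666667

3.6667


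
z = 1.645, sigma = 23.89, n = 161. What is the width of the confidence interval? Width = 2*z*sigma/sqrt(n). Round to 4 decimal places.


width = 2*z*sigma/sqrt(n)
2*z*sigma = 2 * 1.645 * 23.89 = 78.5981
sqrt(161) ≈ 12.688578
width = 78.5981 / 12.688578 ≈ 6.194398

6.1944


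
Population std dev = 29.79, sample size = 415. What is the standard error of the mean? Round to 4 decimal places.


SE = sigma / sqrt(n)
sqrt(415) ≈ 20.371549
SE = 29.79 / 20.371549 ≈ 1.462334

1.4623


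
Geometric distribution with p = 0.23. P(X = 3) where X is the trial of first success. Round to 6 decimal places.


P = (1-p)^(k-1) * p
(1-p)^(k-1) = 0.77^2 = 0.5929
P = 0.5929 * 0.23 = 0.136367

0.136367


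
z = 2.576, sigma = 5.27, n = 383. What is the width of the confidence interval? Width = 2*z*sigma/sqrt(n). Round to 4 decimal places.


width = 2*z*sigma/sqrt(n)
2*z*sigma = 2 * 2.576 * 5.27 = 27.15104
sqrt(383) ≈ 19.570386
width = 27.15104 / 19.570386 ≈ 1.387353

1.3874


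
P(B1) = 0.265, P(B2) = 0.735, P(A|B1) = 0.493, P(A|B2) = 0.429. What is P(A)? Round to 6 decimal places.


P(A) = P(A|B1)*P(B1) + P(A|B2)*P(B2)
P(A|B1)*P(B1) = 0.493 * 0.265 = 0.130645
P(A|B2)*P(B2) = 0.429 * 0.735 = 0.315315
P(A) = 0.130645 + 0.315315 = 0.44596

0.445960


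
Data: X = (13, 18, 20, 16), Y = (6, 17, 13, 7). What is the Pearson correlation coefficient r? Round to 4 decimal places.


r = sum((xi-xbar)(yi-ybar)) / sqrt(sum((xi-xbar)^2) * sum((yi-ybar)^2))
n = 4, xbar = 67/4 = 16.75, ybar = 43/4 = 10.75
Sxy = sum((xi-xbar)(yi-ybar)) = 35.75
Sxx = sum((xi-xbar)^2) = 26.75
Syy = sum((yi-ybar)^2) = 80.75
sqrt(Sxx*Syy) ≈ 46.476473
r = Sxy / sqrt(Sxx*Syy) = 35.75 / 46.476473 ≈ 0.769206

0.7692


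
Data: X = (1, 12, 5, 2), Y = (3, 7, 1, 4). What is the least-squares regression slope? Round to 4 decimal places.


b = sum((xi-xbar)(yi-ybar)) / sum((xi-xbar)^2)
n = 4, xbar = 20/4 = 5, ybar = 15/4 = 3.75
Sxy = sum((xi-xbar)(yi-ybar)) = 25
Sxx = sum((xi-xbar)^2) = 74
b = Sxy / Sxx = 25/74 ≈ 0.337838

0.3378


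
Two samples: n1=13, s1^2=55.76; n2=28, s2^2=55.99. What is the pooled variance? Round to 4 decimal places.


sp^2 = ((n1-1)*s1^2 + (n2-1)*s2^2)/(n1+n2-2)
(n1-1)*s1^2 = 12 * 55.76 = 669.12
(n2-1)*s2^2 = 27 * 55.99 = 1511.73
numerator = 669.12 + 1511.73 = 2180.85
n1+n2-2 = 39
sp^2 = 2180.85 / 39 = 14539/260 ≈ 55.919231

55.9192


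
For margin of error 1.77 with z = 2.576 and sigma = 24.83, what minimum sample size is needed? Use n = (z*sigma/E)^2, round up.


z*sigma/E = 2.576 * 24.83 / 1.77 ≈ 36.136768
(z*sigma/E)^2 ≈ 1305.866028
round up: n = 1306

1306


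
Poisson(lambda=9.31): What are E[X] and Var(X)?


E[X] = Var(X) = lambda = 9.31

9.31, 9.31


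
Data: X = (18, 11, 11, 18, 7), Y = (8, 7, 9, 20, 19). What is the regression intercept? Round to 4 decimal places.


a = ybar - b*xbar, where b = sum((xi-xbar)(yi-ybar)) / sum((xi-xbar)^2)
n = 5, xbar = 65/5 = 13, ybar = 63/5 = 12.6
Sxy = sum((xi-xbar)(yi-ybar)) = -6
Sxx = sum((xi-xbar)^2) = 94
b = Sxy / Sxx = -3/47 ≈ -0.063830
a = 12.6 - (-0.063830) * 13 = 3156/235 ≈ 13.429787

13.4298


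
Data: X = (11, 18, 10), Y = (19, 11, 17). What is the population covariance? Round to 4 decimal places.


Cov = (1/n)*sum((xi-xbar)(yi-ybar))
n = 3, xbar = 39/3 = 13, ybar = 47/3 ≈ 15.666667
sum((xi-xbar)(yi-ybar)) = -34
Cov = -34 / 3 = -34/3 ≈ -11.333333

-11.3333


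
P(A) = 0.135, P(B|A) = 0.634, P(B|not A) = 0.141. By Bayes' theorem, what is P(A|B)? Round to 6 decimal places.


P(A|B) = P(B|A)*P(A) / P(B), P(B) = P(B|A)*P(A) + P(B|not A)*P(not A)
P(B|A)*P(A) = 0.634 * 0.135 = 0.08559
P(B|not A)*P(not A) = 0.141 * 0.865 = 0.121965
P(B) = 0.08559 + 0.121965 = 0.207555
P(A|B) = 0.08559 / 0.207555 ≈ 0.41237262

0.412373


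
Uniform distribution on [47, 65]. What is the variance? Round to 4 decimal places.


Var = (b-a)^2 / 12
(b-a)^2 = (65 - 47)^2 = 324
Var = 324/12 = 27

27.0000


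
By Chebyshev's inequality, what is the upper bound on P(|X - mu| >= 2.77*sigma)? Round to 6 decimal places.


P <= 1/k^2
k^2 = 2.77^2 = 7.6729
1/k^2 = 1 / 7.6729 ≈ 0.13032882

0.130329


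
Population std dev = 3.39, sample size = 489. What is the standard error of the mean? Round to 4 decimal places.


SE = sigma / sqrt(n)
sqrt(489) ≈ 22.113344
SE = 3.39 / 22.113344 ≈ 0.153301

0.1533


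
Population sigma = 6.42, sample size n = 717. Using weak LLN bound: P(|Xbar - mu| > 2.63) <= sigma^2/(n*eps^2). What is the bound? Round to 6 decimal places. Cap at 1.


bound = min(1, sigma^2/(n*eps^2))
sigma^2 = 6.42^2 = 41.2164
n*eps^2 = 717 * 2.63^2 = 717 * 6.9169 = 4959.4173
sigma^2/(n*eps^2) = 41.2164 / 4959.4173 ≈ 0.00831073

0.008311


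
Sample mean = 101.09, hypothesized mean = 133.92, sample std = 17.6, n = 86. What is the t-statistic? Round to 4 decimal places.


t = (xbar - mu0) / (s/sqrt(n))
xbar - mu0 = 101.09 - 133.92 = -32.83
sqrt(86) ≈ 9.27361850
s/sqrt(n) = 17.6 / 9.27361850 ≈ 1.89785681
t = -32.83 / 1.89785681 ≈ -17.298460

-17.2985


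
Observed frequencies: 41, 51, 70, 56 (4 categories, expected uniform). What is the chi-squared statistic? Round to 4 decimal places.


chi2 = sum((O-E)^2/E), E = total/4
total = 218, E = 218/4 = 54.5
(41 - 54.5)^2 / 54.5 = 182.25 / 54.5 = 729/218 ≈ 3.344037
(51 - 54.5)^2 / 54.5 = 12.25 / 54.5 = 49/218 ≈ 0.224771
(70 - 54.5)^2 / 54.5 = 240.25 / 54.5 = 961/218 ≈ 4.408257
(56 - 54.5)^2 / 54.5 = 2.25 / 54.5 = 9/218 ≈ 0.041284
chi2 = 874/109 ≈ 8.018349

8.0183


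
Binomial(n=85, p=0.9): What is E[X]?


E[X] = n*p = 85 * 0.9 = 76.5

76.5


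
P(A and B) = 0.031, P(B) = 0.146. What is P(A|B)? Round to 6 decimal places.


P(A|B) = P(A and B) / P(B) = 0.031 / 0.146 = 31/146 ≈ 0.21232877

0.212329


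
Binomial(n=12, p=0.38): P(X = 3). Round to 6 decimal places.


P = C(n,k) * p^k * (1-p)^(n-k)
C(12,3) = 220
p^k = 0.38^3 = 0.054872
(1-p)^(n-k) = 0.62^9 ≈ 0.01353709
P = 220 * 0.054872 * 0.01353709 ≈ 0.163418

0.163418


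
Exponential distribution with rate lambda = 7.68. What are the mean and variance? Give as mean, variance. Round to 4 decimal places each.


mean = 1/lam, var = 1/lam^2
mean = 1 / 7.68 = 25/192 ≈ 0.130208
lam^2 = 7.68^2 = 58.9824
var = 1 / 58.9824 ≈ 0.016954

0.1302, 0.0170


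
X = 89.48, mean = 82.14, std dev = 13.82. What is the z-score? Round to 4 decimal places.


z = (X - mu) / sigma
X - mu = 89.48 - 82.14 = 7.34
z = 7.34 / 13.82 = 367/691 ≈ 0.531114

0.5311


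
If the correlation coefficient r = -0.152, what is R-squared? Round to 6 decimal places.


R^2 = r^2 = (-0.152)^2 = 0.023104

0.023104


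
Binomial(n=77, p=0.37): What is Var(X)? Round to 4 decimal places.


Var = n*p*(1-p) = 77 * 0.37 * 0.63 = 17.9487

17.9487


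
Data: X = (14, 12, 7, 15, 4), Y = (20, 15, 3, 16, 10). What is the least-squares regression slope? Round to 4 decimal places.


b = sum((xi-xbar)(yi-ybar)) / sum((xi-xbar)^2)
n = 5, xbar = 52/5 = 10.4, ybar = 64/5 = 12.8
Sxy = sum((xi-xbar)(yi-ybar)) = 95.4
Sxx = sum((xi-xbar)^2) = 89.2
b = Sxy / Sxx = 477/446 ≈ 1.069507

1.0695


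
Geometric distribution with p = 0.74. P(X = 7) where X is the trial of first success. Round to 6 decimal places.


P = (1-p)^(k-1) * p
(1-p)^(k-1) = 0.26^6 ≈ 0.0003089158
P = 0.0003089158 * 0.74 ≈ 0.0002285977

0.000229


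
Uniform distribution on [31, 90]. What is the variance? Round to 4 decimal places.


Var = (b-a)^2 / 12
(b-a)^2 = (90 - 31)^2 = 3481
Var = 3481/12 ≈ 290.083333

290.0833


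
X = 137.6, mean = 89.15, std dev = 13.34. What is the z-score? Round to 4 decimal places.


z = (X - mu) / sigma
X - mu = 137.6 - 89.15 = 48.45
z = 48.45 / 13.34 = 4845/1334 ≈ 3.631934

3.6319


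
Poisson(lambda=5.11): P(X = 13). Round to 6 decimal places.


P = e^(-lam) * lam^k / k!
e^(-5.11) ≈ 0.006036083
lam^k = 5.11^13 ≈ 1619838443.208146
k! = 13! = 6227020800
P = 0.006036083 * 1619838443.208146 / 6227020800 ≈ 0.001570

0.001570


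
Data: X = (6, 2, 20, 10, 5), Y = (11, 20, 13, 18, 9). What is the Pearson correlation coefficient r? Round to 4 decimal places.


r = sum((xi-xbar)(yi-ybar)) / sqrt(sum((xi-xbar)^2) * sum((yi-ybar)^2))
n = 5, xbar = 43/5 = 8.6, ybar = 71/5 = 14.2
Sxy = sum((xi-xbar)(yi-ybar)) = -19.6
Sxx = sum((xi-xbar)^2) = 195.2
Syy = sum((yi-ybar)^2) = 86.8
sqrt(Sxx*Syy) ≈ 130.166662
r = Sxy / sqrt(Sxx*Syy) = -19.6 / 130.166662 ≈ -0.150576

-0.1506


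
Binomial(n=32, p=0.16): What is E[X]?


E[X] = n*p = 32 * 0.16 = 5.12

5.12


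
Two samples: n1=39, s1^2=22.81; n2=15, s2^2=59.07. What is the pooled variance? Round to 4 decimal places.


sp^2 = ((n1-1)*s1^2 + (n2-1)*s2^2)/(n1+n2-2)
(n1-1)*s1^2 = 38 * 22.81 = 866.78
(n2-1)*s2^2 = 14 * 59.07 = 826.98
numerator = 866.78 + 826.98 = 1693.76
n1+n2-2 = 52
sp^2 = 1693.76 / 52 = 10586/325 ≈ 32.572308

32.5723


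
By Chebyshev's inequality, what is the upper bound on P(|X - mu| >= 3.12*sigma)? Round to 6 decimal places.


P <= 1/k^2
k^2 = 3.12^2 = 9.7344
1/k^2 = 1 / 9.7344 = 625/6084 ≈ 0.10272847

0.102728


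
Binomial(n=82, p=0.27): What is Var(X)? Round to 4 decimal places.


Var = n*p*(1-p) = 82 * 0.27 * 0.73 = 16.1622

16.1622


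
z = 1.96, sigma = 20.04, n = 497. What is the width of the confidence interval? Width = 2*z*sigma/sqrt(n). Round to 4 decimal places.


width = 2*z*sigma/sqrt(n)
2*z*sigma = 2 * 1.96 * 20.04 = 78.5568
sqrt(497) ≈ 22.293497
width = 78.5568 / 22.293497 ≈ 3.523754

3.5238


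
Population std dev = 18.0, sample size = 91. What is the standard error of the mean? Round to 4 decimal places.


SE = sigma / sqrt(n)
sqrt(91) ≈ 9.539392
SE = 18.0 / 9.539392 ≈ 1.886913

1.8869


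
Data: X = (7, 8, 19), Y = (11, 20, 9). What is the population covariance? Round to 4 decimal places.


Cov = (1/n)*sum((xi-xbar)(yi-ybar))
n = 3, xbar = 34/3 ≈ 11.333333, ybar = 40/3 ≈ 13.333333
sum((xi-xbar)(yi-ybar)) = -136/3 ≈ -45.333333
Cov = -45.333333 / 3 = -136/9 ≈ -15.111111

-15.1111


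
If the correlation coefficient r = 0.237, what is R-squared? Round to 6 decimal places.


R^2 = r^2 = (0.237)^2 = 0.056169

0.056169


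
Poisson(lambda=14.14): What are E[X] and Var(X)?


E[X] = Var(X) = lambda = 14.14

14.14, 14.14


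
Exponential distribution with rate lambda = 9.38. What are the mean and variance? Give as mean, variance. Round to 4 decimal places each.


mean = 1/lam, var = 1/lam^2
mean = 1 / 9.38 = 50/469 ≈ 0.106610
lam^2 = 9.38^2 = 87.9844
var = 1 / 87.9844 ≈ 0.011366

0.1066, 0.0114


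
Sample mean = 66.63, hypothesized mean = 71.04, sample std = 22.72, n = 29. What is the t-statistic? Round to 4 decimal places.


t = (xbar - mu0) / (s/sqrt(n))
xbar - mu0 = 66.63 - 71.04 = -4.41
sqrt(29) ≈ 5.38516481
s/sqrt(n) = 22.72 / 5.38516481 ≈ 4.21899808
t = -4.41 / 4.21899808 ≈ -1.045272

-1.0453


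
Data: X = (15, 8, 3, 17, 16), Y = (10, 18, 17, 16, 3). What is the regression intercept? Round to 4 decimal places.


a = ybar - b*xbar, where b = sum((xi-xbar)(yi-ybar)) / sum((xi-xbar)^2)
n = 5, xbar = 59/5 = 11.8, ybar = 64/5 = 12.8
Sxy = sum((xi-xbar)(yi-ybar)) = -90.2
Sxx = sum((xi-xbar)^2) = 146.8
b = Sxy / Sxx = -451/734 ≈ -0.614441
a = 12.8 - (-0.614441) * 11.8 = 14717/734 ≈ 20.050409

20.0504


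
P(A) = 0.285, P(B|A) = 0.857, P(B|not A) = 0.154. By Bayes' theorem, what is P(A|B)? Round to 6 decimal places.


P(A|B) = P(B|A)*P(A) / P(B), P(B) = P(B|A)*P(A) + P(B|not A)*P(not A)
P(B|A)*P(A) = 0.857 * 0.285 = 0.244245
P(B|not A)*P(not A) = 0.154 * 0.715 = 0.11011
P(B) = 0.244245 + 0.11011 = 0.354355
P(A|B) = 0.244245 / 0.354355 ≈ 0.68926641

0.689266


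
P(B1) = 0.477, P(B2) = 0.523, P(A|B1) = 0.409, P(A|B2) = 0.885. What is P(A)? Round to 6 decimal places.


P(A) = P(A|B1)*P(B1) + P(A|B2)*P(B2)
P(A|B1)*P(B1) = 0.409 * 0.477 = 0.195093
P(A|B2)*P(B2) = 0.885 * 0.523 = 0.462855
P(A) = 0.195093 + 0.462855 = 0.657948

0.657948


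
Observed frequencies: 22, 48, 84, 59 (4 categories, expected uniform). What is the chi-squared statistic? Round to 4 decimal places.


chi2 = sum((O-E)^2/E), E = total/4
total = 213, E = 213/4 = 53.25
(22 - 53.25)^2 / 53.25 = 976.5625 / 53.25 = 15625/852 ≈ 18.339202
(48 - 53.25)^2 / 53.25 = 27.5625 / 53.25 = 147/284 ≈ 0.517606
(84 - 53.25)^2 / 53.25 = 945.5625 / 53.25 = 5043/284 ≈ 17.757042
(59 - 53.25)^2 / 53.25 = 33.0625 / 53.25 = 529/852 ≈ 0.620892
chi2 = 7931/213 ≈ 37.234742

37.2347


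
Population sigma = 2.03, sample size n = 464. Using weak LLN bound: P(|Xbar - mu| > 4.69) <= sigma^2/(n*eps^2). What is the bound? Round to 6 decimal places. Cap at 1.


bound = min(1, sigma^2/(n*eps^2))
sigma^2 = 2.03^2 = 4.1209
n*eps^2 = 464 * 4.69^2 = 464 * 21.9961 = 10206.1904
sigma^2/(n*eps^2) = 4.1209 / 10206.1904 ≈ 0.00040376

0.000404


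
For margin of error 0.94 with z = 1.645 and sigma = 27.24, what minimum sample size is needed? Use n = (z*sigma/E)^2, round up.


z*sigma/E = 1.645 * 27.24 / 0.94 = 47.67
(z*sigma/E)^2 = 2272.4289
round up: n = 2273

2273


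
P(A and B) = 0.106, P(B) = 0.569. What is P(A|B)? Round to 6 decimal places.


P(A|B) = P(A and B) / P(B) = 0.106 / 0.569 = 106/569 ≈ 0.18629174

0.186292


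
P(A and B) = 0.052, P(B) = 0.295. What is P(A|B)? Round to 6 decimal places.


P(A|B) = P(A and B) / P(B) = 0.052 / 0.295 = 52/295 ≈ 0.17627119

0.176271


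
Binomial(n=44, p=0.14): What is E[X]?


E[X] = n*p = 44 * 0.14 = 6.16

6.16


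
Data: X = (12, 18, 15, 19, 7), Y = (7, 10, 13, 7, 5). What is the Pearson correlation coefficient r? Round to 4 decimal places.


r = sum((xi-xbar)(yi-ybar)) / sqrt(sum((xi-xbar)^2) * sum((yi-ybar)^2))
n = 5, xbar = 71/5 = 14.2, ybar = 42/5 = 8.4
Sxy = sum((xi-xbar)(yi-ybar)) = 30.6
Sxx = sum((xi-xbar)^2) = 94.8
Syy = sum((yi-ybar)^2) = 39.2
sqrt(Sxx*Syy) ≈ 60.960315
r = Sxy / sqrt(Sxx*Syy) = 30.6 / 60.960315 ≈ 0.501966

0.5020


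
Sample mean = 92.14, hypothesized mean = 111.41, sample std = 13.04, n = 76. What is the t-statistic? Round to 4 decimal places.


t = (xbar - mu0) / (s/sqrt(n))
xbar - mu0 = 92.14 - 111.41 = -19.27
sqrt(76) ≈ 8.71779789
s/sqrt(n) = 13.04 / 8.71779789 ≈ 1.49579058
t = -19.27 / 1.49579058 ≈ -12.882819

-12.8828


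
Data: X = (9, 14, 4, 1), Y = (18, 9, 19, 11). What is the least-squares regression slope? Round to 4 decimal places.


b = sum((xi-xbar)(yi-ybar)) / sum((xi-xbar)^2)
n = 4, xbar = 28/4 = 7, ybar = 57/4 = 14.25
Sxy = sum((xi-xbar)(yi-ybar)) = -24
Sxx = sum((xi-xbar)^2) = 98
b = Sxy / Sxx = -12/49 ≈ -0.244898

-0.2449


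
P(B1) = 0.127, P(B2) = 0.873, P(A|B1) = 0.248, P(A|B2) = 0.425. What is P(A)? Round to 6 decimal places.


P(A) = P(A|B1)*P(B1) + P(A|B2)*P(B2)
P(A|B1)*P(B1) = 0.248 * 0.127 = 0.031496
P(A|B2)*P(B2) = 0.425 * 0.873 = 0.371025
P(A) = 0.031496 + 0.371025 = 0.402521

0.402521


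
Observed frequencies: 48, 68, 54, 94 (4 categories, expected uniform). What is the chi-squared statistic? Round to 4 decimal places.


chi2 = sum((O-E)^2/E), E = total/4
total = 264, E = 264/4 = 66
(48 - 66)^2 / 66 = 324 / 66 = 54/11 ≈ 4.909091
(68 - 66)^2 / 66 = 4 / 66 = 2/33 ≈ 0.060606
(54 - 66)^2 / 66 = 144 / 66 = 24/11 ≈ 2.181818
(94 - 66)^2 / 66 = 784 / 66 = 392/33 ≈ 11.878788
chi2 = 628/33 ≈ 19.030303

19.0303


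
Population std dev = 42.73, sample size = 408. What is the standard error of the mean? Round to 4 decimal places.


SE = sigma / sqrt(n)
sqrt(408) ≈ 20.199010
SE = 42.73 / 20.199010 ≈ 2.115450

2.1155


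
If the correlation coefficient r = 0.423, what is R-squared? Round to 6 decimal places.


R^2 = r^2 = (0.423)^2 = 0.178929

0.178929


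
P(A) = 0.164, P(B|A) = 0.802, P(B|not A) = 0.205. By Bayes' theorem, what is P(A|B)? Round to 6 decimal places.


P(A|B) = P(B|A)*P(A) / P(B), P(B) = P(B|A)*P(A) + P(B|not A)*P(not A)
P(B|A)*P(A) = 0.802 * 0.164 = 0.131528
P(B|not A)*P(not A) = 0.205 * 0.836 = 0.17138
P(B) = 0.131528 + 0.17138 = 0.302908
P(A|B) = 0.131528 / 0.302908 = 802/1847 ≈ 0.43421765

0.434218


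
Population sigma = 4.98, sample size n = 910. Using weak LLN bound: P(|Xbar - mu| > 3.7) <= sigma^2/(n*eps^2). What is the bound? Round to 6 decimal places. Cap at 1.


bound = min(1, sigma^2/(n*eps^2))
sigma^2 = 4.98^2 = 24.8004
n*eps^2 = 910 * 3.7^2 = 910 * 13.69 = 12457.9
sigma^2/(n*eps^2) = 24.8004 / 12457.9 ≈ 0.00199074

0.001991


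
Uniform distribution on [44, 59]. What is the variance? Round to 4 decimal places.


Var = (b-a)^2 / 12
(b-a)^2 = (59 - 44)^2 = 225
Var = 225/12 = 18.75

18.7500


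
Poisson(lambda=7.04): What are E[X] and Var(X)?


E[X] = Var(X) = lambda = 7.04

7.04, 7.04


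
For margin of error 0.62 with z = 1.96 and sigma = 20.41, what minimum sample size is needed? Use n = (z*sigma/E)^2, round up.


z*sigma/E = 1.96 * 20.41 / 0.62 = 100009/1550 ≈ 64.521935
(z*sigma/E)^2 ≈ 4163.080159
round up: n = 4164

4164


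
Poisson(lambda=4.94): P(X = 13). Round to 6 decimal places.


P = e^(-lam) * lam^k / k!
e^(-4.94) ≈ 0.007154598
lam^k = 4.94^13 ≈ 1043398807.441683
k! = 13! = 6227020800
P = 0.007154598 * 1043398807.441683 / 6227020800 ≈ 0.001199

0.001199


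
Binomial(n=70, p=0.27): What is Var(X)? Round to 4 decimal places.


Var = n*p*(1-p) = 70 * 0.27 * 0.73 = 13.797

13.7970


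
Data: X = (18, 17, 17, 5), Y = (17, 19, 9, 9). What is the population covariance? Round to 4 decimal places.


Cov = (1/n)*sum((xi-xbar)(yi-ybar))
n = 4, xbar = 57/4 = 14.25, ybar = 54/4 = 13.5
sum((xi-xbar)(yi-ybar)) = 57.5
Cov = 57.5 / 4 = 14.375

14.3750


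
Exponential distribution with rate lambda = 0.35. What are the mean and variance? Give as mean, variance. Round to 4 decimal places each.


mean = 1/lam, var = 1/lam^2
mean = 1 / 0.35 = 20/7 ≈ 2.857143
lam^2 = 0.35^2 = 0.1225
var = 1 / 0.1225 = 400/49 ≈ 8.163265

2.8571, 8.1633


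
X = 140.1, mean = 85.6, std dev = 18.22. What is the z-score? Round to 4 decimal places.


z = (X - mu) / sigma
X - mu = 140.1 - 85.6 = 54.5
z = 54.5 / 18.22 = 2725/911 ≈ 2.991218

2.9912


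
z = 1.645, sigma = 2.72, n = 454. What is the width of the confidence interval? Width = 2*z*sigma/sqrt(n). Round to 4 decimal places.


width = 2*z*sigma/sqrt(n)
2*z*sigma = 2 * 1.645 * 2.72 = 8.9488
sqrt(454) ≈ 21.307276
width = 8.9488 / 21.307276 ≈ 0.419988

0.4200


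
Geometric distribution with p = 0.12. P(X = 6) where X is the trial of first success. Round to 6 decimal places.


P = (1-p)^(k-1) * p
(1-p)^(k-1) = 0.88^5 ≈ 0.5277319
P = 0.5277319 * 0.12 ≈ 0.06332783

0.063328


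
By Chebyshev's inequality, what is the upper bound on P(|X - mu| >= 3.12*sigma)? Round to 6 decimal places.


P <= 1/k^2
k^2 = 3.12^2 = 9.7344
1/k^2 = 1 / 9.7344 = 625/6084 ≈ 0.10272847

0.102728


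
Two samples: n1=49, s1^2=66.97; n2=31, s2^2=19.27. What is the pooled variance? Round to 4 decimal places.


sp^2 = ((n1-1)*s1^2 + (n2-1)*s2^2)/(n1+n2-2)
(n1-1)*s1^2 = 48 * 66.97 = 3214.56
(n2-1)*s2^2 = 30 * 19.27 = 578.1
numerator = 3214.56 + 578.1 = 3792.66
n1+n2-2 = 78
sp^2 = 3792.66 / 78 = 63211/1300 ≈ 48.623846

48.6238


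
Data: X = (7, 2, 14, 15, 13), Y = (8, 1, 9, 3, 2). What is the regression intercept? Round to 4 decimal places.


a = ybar - b*xbar, where b = sum((xi-xbar)(yi-ybar)) / sum((xi-xbar)^2)
n = 5, xbar = 51/5 = 10.2, ybar = 23/5 = 4.6
Sxy = sum((xi-xbar)(yi-ybar)) = 20.4
Sxx = sum((xi-xbar)^2) = 122.8
b = Sxy / Sxx = 51/307 ≈ 0.166124
a = 4.6 - 0.166124 * 10.2 = 892/307 ≈ 2.905537

2.9055


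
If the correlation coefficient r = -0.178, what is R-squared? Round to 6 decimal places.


R^2 = r^2 = (-0.178)^2 = 0.031684

0.031684


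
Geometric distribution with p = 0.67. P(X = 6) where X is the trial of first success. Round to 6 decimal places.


P = (1-p)^(k-1) * p
(1-p)^(k-1) = 0.33^5 ≈ 0.003913539
P = 0.003913539 * 0.67 ≈ 0.002622071

0.002622


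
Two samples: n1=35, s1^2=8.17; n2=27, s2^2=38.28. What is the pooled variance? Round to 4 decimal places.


sp^2 = ((n1-1)*s1^2 + (n2-1)*s2^2)/(n1+n2-2)
(n1-1)*s1^2 = 34 * 8.17 = 277.78
(n2-1)*s2^2 = 26 * 38.28 = 995.28
numerator = 277.78 + 995.28 = 1273.06
n1+n2-2 = 60
sp^2 = 1273.06 / 60 = 63653/3000 ≈ 21.217667

21.2177


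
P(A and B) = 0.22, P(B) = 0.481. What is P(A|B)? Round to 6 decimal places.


P(A|B) = P(A and B) / P(B) = 0.22 / 0.481 = 220/481 ≈ 0.45738046

0.457380


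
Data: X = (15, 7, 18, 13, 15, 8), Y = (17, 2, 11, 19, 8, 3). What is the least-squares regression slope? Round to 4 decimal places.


b = sum((xi-xbar)(yi-ybar)) / sum((xi-xbar)^2)
n = 6, xbar = 76/6 = 38/3 ≈ 12.666667, ybar = 60/6 = 10
Sxy = sum((xi-xbar)(yi-ybar)) = 98
Sxx = sum((xi-xbar)^2) = 280/3 ≈ 93.333333
b = Sxy / Sxx = 1.05

1.0500


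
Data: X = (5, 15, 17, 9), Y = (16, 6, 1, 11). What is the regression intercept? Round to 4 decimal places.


a = ybar - b*xbar, where b = sum((xi-xbar)(yi-ybar)) / sum((xi-xbar)^2)
n = 4, xbar = 46/4 = 11.5, ybar = 34/4 = 8.5
Sxy = sum((xi-xbar)(yi-ybar)) = -105
Sxx = sum((xi-xbar)^2) = 91
b = Sxy / Sxx = -15/13 ≈ -1.153846
a = 8.5 - (-1.153846) * 11.5 = 283/13 ≈ 21.769231

21.7692


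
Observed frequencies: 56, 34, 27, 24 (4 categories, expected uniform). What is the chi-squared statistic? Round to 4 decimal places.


chi2 = sum((O-E)^2/E), E = total/4
total = 141, E = 141/4 = 35.25
(56 - 35.25)^2 / 35.25 = 430.5625 / 35.25 = 6889/564 ≈ 12.214539
(34 - 35.25)^2 / 35.25 = 1.5625 / 35.25 = 25/564 ≈ 0.044326
(27 - 35.25)^2 / 35.25 = 68.0625 / 35.25 = 363/188 ≈ 1.930851
(24 - 35.25)^2 / 35.25 = 126.5625 / 35.25 = 675/188 ≈ 3.590426
chi2 = 2507/141 ≈ 17.780142

17.7801


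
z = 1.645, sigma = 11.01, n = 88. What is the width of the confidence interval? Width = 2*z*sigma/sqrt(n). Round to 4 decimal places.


width = 2*z*sigma/sqrt(n)
2*z*sigma = 2 * 1.645 * 11.01 = 36.2229
sqrt(88) ≈ 9.380832
width = 36.2229 / 9.380832 ≈ 3.861374

3.8614


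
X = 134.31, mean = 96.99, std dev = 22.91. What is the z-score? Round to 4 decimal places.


z = (X - mu) / sigma
X - mu = 134.31 - 96.99 = 37.32
z = 37.32 / 22.91 = 3732/2291 ≈ 1.628983

1.6290


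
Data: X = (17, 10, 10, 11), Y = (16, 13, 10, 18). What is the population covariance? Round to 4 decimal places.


Cov = (1/n)*sum((xi-xbar)(yi-ybar))
n = 4, xbar = 48/4 = 12, ybar = 57/4 = 14.25
sum((xi-xbar)(yi-ybar)) = 16
Cov = 16 / 4 = 4

4.0000


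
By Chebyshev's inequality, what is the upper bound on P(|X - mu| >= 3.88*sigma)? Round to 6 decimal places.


P <= 1/k^2
k^2 = 3.88^2 = 15.0544
1/k^2 = 1 / 15.0544 = 625/9409 ≈ 0.06642576

0.066426


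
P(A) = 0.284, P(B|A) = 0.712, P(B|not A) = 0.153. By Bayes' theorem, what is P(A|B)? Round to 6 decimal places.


P(A|B) = P(B|A)*P(A) / P(B), P(B) = P(B|A)*P(A) + P(B|not A)*P(not A)
P(B|A)*P(A) = 0.712 * 0.284 = 0.202208
P(B|not A)*P(not A) = 0.153 * 0.716 = 0.109548
P(B) = 0.202208 + 0.109548 = 0.311756
P(A|B) = 0.202208 / 0.311756 ≈ 0.64860981

0.648610


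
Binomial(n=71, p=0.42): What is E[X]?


E[X] = n*p = 71 * 0.42 = 29.82

29.82


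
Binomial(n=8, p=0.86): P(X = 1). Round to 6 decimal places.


P = C(n,k) * p^k * (1-p)^(n-k)
C(8,1) = 8
p^k = 0.86^1 = 0.86
(1-p)^(n-k) = 0.14^7 ≈ 0.000001054135
P = 8 * 0.86 * 0.000001054135 ≈ 0.000007

0.000007


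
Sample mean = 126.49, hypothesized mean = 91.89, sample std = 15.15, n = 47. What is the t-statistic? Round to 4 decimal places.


t = (xbar - mu0) / (s/sqrt(n))
xbar - mu0 = 126.49 - 91.89 = 34.6
sqrt(47) ≈ 6.85565460
s/sqrt(n) = 15.15 / 6.85565460 ≈ 2.20985462
t = 34.6 / 2.20985462 ≈ 15.657139

15.6571


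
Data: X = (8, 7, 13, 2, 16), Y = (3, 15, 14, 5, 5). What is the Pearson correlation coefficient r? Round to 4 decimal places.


r = sum((xi-xbar)(yi-ybar)) / sqrt(sum((xi-xbar)^2) * sum((yi-ybar)^2))
n = 5, xbar = 46/5 = 9.2, ybar = 42/5 = 8.4
Sxy = sum((xi-xbar)(yi-ybar)) = 14.6
Sxx = sum((xi-xbar)^2) = 118.8
Syy = sum((yi-ybar)^2) = 127.2
sqrt(Sxx*Syy) ≈ 122.928272
r = Sxy / sqrt(Sxx*Syy) = 14.6 / 122.928272 ≈ 0.118768

0.1188


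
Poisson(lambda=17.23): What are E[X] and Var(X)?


E[X] = Var(X) = lambda = 17.23

17.23, 17.23


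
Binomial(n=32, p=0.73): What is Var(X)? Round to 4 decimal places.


Var = n*p*(1-p) = 32 * 0.73 * 0.27 = 6.3072

6.3072


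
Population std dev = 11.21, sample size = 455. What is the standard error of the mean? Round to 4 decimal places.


SE = sigma / sqrt(n)
sqrt(455) ≈ 21.330729
SE = 11.21 / 21.330729 ≈ 0.525533

0.5255


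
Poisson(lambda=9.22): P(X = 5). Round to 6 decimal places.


P = e^(-lam) * lam^k / k!
e^(-9.22) ≈ 0.00009903869
lam^k = 9.22^5 ≈ 66627.666811
k! = 5! = 120
P = 0.00009903869 * 66627.666811 / 120 ≈ 0.054989

0.054989


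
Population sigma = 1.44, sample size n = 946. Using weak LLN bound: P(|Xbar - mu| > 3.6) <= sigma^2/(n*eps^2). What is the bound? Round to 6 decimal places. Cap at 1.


bound = min(1, sigma^2/(n*eps^2))
sigma^2 = 1.44^2 = 2.0736
n*eps^2 = 946 * 3.6^2 = 946 * 12.96 = 12260.16
sigma^2/(n*eps^2) = 2.0736 / 12260.16 ≈ 0.00016913

0.000169


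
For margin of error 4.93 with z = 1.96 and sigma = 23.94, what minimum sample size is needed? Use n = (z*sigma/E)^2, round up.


z*sigma/E = 1.96 * 23.94 / 4.93 ≈ 9.517728
(z*sigma/E)^2 ≈ 90.587150
round up: n = 91

91


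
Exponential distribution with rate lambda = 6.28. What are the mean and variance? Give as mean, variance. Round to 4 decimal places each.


mean = 1/lam, var = 1/lam^2
mean = 1 / 6.28 = 25/157 ≈ 0.159236
lam^2 = 6.28^2 = 39.4384
var = 1 / 39.4384 ≈ 0.025356

0.1592, 0.0254


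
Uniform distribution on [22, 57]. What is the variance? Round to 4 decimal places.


Var = (b-a)^2 / 12
(b-a)^2 = (57 - 22)^2 = 1225
Var = 1225/12 ≈ 102.083333

102.0833


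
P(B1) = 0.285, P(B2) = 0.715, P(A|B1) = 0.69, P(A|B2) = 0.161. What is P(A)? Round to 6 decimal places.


P(A) = P(A|B1)*P(B1) + P(A|B2)*P(B2)
P(A|B1)*P(B1) = 0.69 * 0.285 = 0.19665
P(A|B2)*P(B2) = 0.161 * 0.715 = 0.115115
P(A) = 0.19665 + 0.115115 = 0.311765

0.311765


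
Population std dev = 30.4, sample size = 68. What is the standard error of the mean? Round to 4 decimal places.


SE = sigma / sqrt(n)
sqrt(68) ≈ 8.246211
SE = 30.4 / 8.246211 ≈ 3.686542

3.6865


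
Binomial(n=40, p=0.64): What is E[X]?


E[X] = n*p = 40 * 0.64 = 25.6

25.6


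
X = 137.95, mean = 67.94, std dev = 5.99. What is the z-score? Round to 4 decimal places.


z = (X - mu) / sigma
X - mu = 137.95 - 67.94 = 70.01
z = 70.01 / 5.99 = 7001/599 ≈ 11.687813

11.6878


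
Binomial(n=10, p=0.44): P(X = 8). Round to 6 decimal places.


P = C(n,k) * p^k * (1-p)^(n-k)
C(10,8) = 45
p^k = 0.44^8 ≈ 0.001404822
(1-p)^(n-k) = 0.56^2 = 0.3136
P = 45 * 0.001404822 * 0.3136 ≈ 0.019825

0.019825


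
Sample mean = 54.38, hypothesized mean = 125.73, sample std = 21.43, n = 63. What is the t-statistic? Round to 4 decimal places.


t = (xbar - mu0) / (s/sqrt(n))
xbar - mu0 = 54.38 - 125.73 = -71.35
sqrt(63) ≈ 7.93725393
s/sqrt(n) = 21.43 / 7.93725393 ≈ 2.69992622
t = -71.35 / 2.69992622 ≈ -26.426648

-26.4266


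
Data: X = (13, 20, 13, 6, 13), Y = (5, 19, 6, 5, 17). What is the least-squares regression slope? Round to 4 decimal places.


b = sum((xi-xbar)(yi-ybar)) / sum((xi-xbar)^2)
n = 5, xbar = 65/5 = 13, ybar = 52/5 = 10.4
Sxy = sum((xi-xbar)(yi-ybar)) = 98
Sxx = sum((xi-xbar)^2) = 98
b = Sxy / Sxx = 1

1.0000


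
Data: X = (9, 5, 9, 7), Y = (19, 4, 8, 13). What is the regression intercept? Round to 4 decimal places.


a = ybar - b*xbar, where b = sum((xi-xbar)(yi-ybar)) / sum((xi-xbar)^2)
n = 4, xbar = 30/4 = 7.5, ybar = 44/4 = 11
Sxy = sum((xi-xbar)(yi-ybar)) = 24
Sxx = sum((xi-xbar)^2) = 11
b = Sxy / Sxx = 24/11 ≈ 2.181818
a = 11 - 2.181818 * 7.5 = -59/11 ≈ -5.363636

-5.3636


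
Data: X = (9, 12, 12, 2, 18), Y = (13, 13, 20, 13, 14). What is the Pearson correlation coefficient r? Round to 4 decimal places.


r = sum((xi-xbar)(yi-ybar)) / sqrt(sum((xi-xbar)^2) * sum((yi-ybar)^2))
n = 5, xbar = 53/5 = 10.6, ybar = 73/5 = 14.6
Sxy = sum((xi-xbar)(yi-ybar)) = 17.2
Sxx = sum((xi-xbar)^2) = 135.2
Syy = sum((yi-ybar)^2) = 37.2
sqrt(Sxx*Syy) ≈ 70.918545
r = Sxy / sqrt(Sxx*Syy) = 17.2 / 70.918545 ≈ 0.242532

0.2425


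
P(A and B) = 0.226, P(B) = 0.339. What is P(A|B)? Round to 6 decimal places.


P(A|B) = P(A and B) / P(B) = 0.226 / 0.339 = 2/3 ≈ 0.66666667

0.666667


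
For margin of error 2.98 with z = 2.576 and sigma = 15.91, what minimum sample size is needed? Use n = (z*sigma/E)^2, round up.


z*sigma/E = 2.576 * 15.91 / 2.98 ≈ 13.753074
(z*sigma/E)^2 ≈ 189.147040
round up: n = 190

190


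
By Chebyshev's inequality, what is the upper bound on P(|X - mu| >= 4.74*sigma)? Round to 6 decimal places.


P <= 1/k^2
k^2 = 4.74^2 = 22.4676
1/k^2 = 1 / 22.4676 ≈ 0.04450854

0.044509


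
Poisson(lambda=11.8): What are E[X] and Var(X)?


E[X] = Var(X) = lambda = 11.8

11.8, 11.8


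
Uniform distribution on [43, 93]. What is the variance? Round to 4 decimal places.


Var = (b-a)^2 / 12
(b-a)^2 = (93 - 43)^2 = 2500
Var = 2500/12 ≈ 208.333333

208.3333


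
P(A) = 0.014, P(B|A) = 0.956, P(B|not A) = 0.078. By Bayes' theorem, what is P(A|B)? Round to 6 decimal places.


P(A|B) = P(B|A)*P(A) / P(B), P(B) = P(B|A)*P(A) + P(B|not A)*P(not A)
P(B|A)*P(A) = 0.956 * 0.014 = 0.013384
P(B|not A)*P(not A) = 0.078 * 0.986 = 0.076908
P(B) = 0.013384 + 0.076908 = 0.090292
P(A|B) = 0.013384 / 0.090292 ≈ 0.14823019

0.148230


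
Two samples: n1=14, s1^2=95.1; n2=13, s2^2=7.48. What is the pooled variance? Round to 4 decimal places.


sp^2 = ((n1-1)*s1^2 + (n2-1)*s2^2)/(n1+n2-2)
(n1-1)*s1^2 = 13 * 95.1 = 1236.3
(n2-1)*s2^2 = 12 * 7.48 = 89.76
numerator = 1236.3 + 89.76 = 1326.06
n1+n2-2 = 25
sp^2 = 1326.06 / 25 = 53.0424

53.0424


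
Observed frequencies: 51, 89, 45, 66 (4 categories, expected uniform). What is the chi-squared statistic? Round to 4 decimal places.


chi2 = sum((O-E)^2/E), E = total/4
total = 251, E = 251/4 = 62.75
(51 - 62.75)^2 / 62.75 = 138.0625 / 62.75 = 2209/1004 ≈ 2.200199
(89 - 62.75)^2 / 62.75 = 689.0625 / 62.75 = 11025/1004 ≈ 10.981076
(45 - 62.75)^2 / 62.75 = 315.0625 / 62.75 = 5041/1004 ≈ 5.020916
(66 - 62.75)^2 / 62.75 = 10.5625 / 62.75 = 169/1004 ≈ 0.168327
chi2 = 4611/251 ≈ 18.370518

18.3705


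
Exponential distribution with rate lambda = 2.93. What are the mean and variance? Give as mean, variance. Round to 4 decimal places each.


mean = 1/lam, var = 1/lam^2
mean = 1 / 2.93 = 100/293 ≈ 0.341297
lam^2 = 2.93^2 = 8.5849
var = 1 / 8.5849 ≈ 0.116484

0.3413, 0.1165


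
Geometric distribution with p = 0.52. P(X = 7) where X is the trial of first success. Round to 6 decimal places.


P = (1-p)^(k-1) * p
(1-p)^(k-1) = 0.48^6 ≈ 0.01223059
P = 0.01223059 * 0.52 ≈ 0.006359907

0.006360


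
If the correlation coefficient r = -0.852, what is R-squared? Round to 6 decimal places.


R^2 = r^2 = (-0.852)^2 = 0.725904

0.725904


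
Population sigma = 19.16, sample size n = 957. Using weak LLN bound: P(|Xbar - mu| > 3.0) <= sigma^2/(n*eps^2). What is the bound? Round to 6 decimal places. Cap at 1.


bound = min(1, sigma^2/(n*eps^2))
sigma^2 = 19.16^2 = 367.1056
n*eps^2 = 957 * 3.0^2 = 957 * 9 = 8613
sigma^2/(n*eps^2) = 367.1056 / 8613 ≈ 0.04262227

0.042622


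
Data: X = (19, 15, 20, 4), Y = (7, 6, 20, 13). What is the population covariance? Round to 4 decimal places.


Cov = (1/n)*sum((xi-xbar)(yi-ybar))
n = 4, xbar = 58/4 = 14.5, ybar = 46/4 = 11.5
sum((xi-xbar)(yi-ybar)) = 8
Cov = 8 / 4 = 2

2.0000


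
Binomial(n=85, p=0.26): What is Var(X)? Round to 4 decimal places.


Var = n*p*(1-p) = 85 * 0.26 * 0.74 = 16.354

16.3540


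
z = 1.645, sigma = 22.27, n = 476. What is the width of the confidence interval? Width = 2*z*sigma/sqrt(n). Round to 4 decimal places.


width = 2*z*sigma/sqrt(n)
2*z*sigma = 2 * 1.645 * 22.27 = 73.2683
sqrt(476) ≈ 21.817424
width = 73.2683 / 21.817424 ≈ 3.358247

3.3582


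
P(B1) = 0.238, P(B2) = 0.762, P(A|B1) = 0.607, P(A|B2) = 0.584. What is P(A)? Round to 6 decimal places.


P(A) = P(A|B1)*P(B1) + P(A|B2)*P(B2)
P(A|B1)*P(B1) = 0.607 * 0.238 = 0.144466
P(A|B2)*P(B2) = 0.584 * 0.762 = 0.445008
P(A) = 0.144466 + 0.445008 = 0.589474

0.589474


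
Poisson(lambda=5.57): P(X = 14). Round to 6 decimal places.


P = e^(-lam) * lam^k / k!
e^(-5.57) ≈ 0.003810480
lam^k = 5.57^14 ≈ 27667679259.571606
k! = 14! = 87178291200
P = 0.003810480 * 27667679259.571606 / 87178291200 ≈ 0.001209

0.001209


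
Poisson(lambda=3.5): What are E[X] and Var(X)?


E[X] = Var(X) = lambda = 3.5

3.5, 3.5


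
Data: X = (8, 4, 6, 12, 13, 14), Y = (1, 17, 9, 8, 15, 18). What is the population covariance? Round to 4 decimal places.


Cov = (1/n)*sum((xi-xbar)(yi-ybar))
n = 6, xbar = 57/6 = 9.5, ybar = 68/6 = 34/3 ≈ 11.333333
sum((xi-xbar)(yi-ybar)) = 27
Cov = 27 / 6 = 4.5

4.5000


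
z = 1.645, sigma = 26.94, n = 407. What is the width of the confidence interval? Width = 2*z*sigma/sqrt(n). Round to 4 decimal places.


width = 2*z*sigma/sqrt(n)
2*z*sigma = 2 * 1.645 * 26.94 = 88.6326
sqrt(407) ≈ 20.174241
width = 88.6326 / 20.174241 ≈ 4.393355

4.3934


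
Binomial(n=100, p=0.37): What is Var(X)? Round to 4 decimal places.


Var = n*p*(1-p) = 100 * 0.37 * 0.63 = 23.31

23.3100


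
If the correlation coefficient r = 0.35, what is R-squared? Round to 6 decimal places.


R^2 = r^2 = (0.35)^2 = 0.1225

0.122500


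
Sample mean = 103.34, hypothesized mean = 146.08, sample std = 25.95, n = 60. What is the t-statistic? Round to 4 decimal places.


t = (xbar - mu0) / (s/sqrt(n))
xbar - mu0 = 103.34 - 146.08 = -42.74
sqrt(60) ≈ 7.74596669
s/sqrt(n) = 25.95 / 7.74596669 ≈ 3.35013059
t = -42.74 / 3.35013059 ≈ -12.757712

-12.7577


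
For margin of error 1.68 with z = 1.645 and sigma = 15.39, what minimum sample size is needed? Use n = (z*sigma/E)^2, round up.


z*sigma/E = 1.645 * 15.39 / 1.68 = 15.069375
(z*sigma/E)^2 ≈ 227.086063
round up: n = 228

228


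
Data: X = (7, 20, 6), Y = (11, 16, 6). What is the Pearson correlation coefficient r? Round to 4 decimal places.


r = sum((xi-xbar)(yi-ybar)) / sqrt(sum((xi-xbar)^2) * sum((yi-ybar)^2))
n = 3, xbar = 33/3 = 11, ybar = 33/3 = 11
Sxy = sum((xi-xbar)(yi-ybar)) = 70
Sxx = sum((xi-xbar)^2) = 122
Syy = sum((yi-ybar)^2) = 50
sqrt(Sxx*Syy) ≈ 78.102497
r = Sxy / sqrt(Sxx*Syy) = 70 / 78.102497 ≈ 0.896258

0.8963


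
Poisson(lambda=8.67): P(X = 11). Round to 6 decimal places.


P = e^(-lam) * lam^k / k!
e^(-8.67) ≈ 0.0001716591
lam^k = 8.67^11 ≈ 20807028988.709189
k! = 11! = 39916800
P = 0.0001716591 * 20807028988.709189 / 39916800 ≈ 0.089479

0.089479


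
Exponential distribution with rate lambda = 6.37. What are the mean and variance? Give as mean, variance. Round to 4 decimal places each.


mean = 1/lam, var = 1/lam^2
mean = 1 / 6.37 = 100/637 ≈ 0.156986
lam^2 = 6.37^2 = 40.5769
var = 1 / 40.5769 ≈ 0.024645

0.1570, 0.0246
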